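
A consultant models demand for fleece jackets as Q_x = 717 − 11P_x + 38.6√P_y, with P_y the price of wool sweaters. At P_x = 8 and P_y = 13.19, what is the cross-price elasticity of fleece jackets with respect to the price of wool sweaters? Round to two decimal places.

At P_x = 8 and P_y = 13.19: Q_x = 769.188.
∂Q_x/∂P_y = 38.6/(2√P_y) = 38.6/(2√13.19) = 5.3142.
ε = (∂Q_x/∂P_y)(P_y/Q_x) = 5.3142 × (13.19/769.188) ≈ 0.09.

0.09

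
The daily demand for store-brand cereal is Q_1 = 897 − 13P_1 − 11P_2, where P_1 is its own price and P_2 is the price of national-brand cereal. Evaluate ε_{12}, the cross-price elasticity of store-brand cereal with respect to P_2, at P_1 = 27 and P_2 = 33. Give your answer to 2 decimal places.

At P_1 = 27 and P_2 = 33: Q_1 = 183.
∂Q_1/∂P_2 = -11.
ε = (∂Q_1/∂P_2)(P_2/Q_1) = -11 × (33/183) ≈ -1.98.

-1.98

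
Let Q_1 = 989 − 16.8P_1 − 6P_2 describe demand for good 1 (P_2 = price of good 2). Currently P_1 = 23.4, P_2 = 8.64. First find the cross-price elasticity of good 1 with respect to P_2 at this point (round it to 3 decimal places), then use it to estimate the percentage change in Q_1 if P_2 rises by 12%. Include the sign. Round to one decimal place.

At P_1 = 23.4, P_2 = 8.64: Q_1 = 544.04.
∂Q_1/∂P_2 = -6.
ε = (∂Q_1/∂P_2)(P_2/Q_1) = -6.0000 × 8.64/544.04 ≈ -0.095.
%ΔQ_1 ≈ ε × %ΔP_2 = -0.095 × (12%) = -1.1%.

-1.1%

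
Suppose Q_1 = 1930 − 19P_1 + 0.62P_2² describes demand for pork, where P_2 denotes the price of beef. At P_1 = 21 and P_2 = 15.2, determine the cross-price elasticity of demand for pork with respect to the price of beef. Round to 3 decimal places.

At P_1 = 21 and P_2 = 15.2: Q_1 = 1674.245.
∂Q_1/∂P_2 = 1.24P_2 = 1.24(15.2) = 18.8480.
ε = (∂Q_1/∂P_2)(P_2/Q_1) = 18.8480 × (15.2/1674.245) ≈ 0.171.

0.171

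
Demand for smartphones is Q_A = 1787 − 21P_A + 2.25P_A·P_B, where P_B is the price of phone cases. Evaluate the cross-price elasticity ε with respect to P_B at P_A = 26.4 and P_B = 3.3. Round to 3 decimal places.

At P_A = 26.4 and P_B = 3.3: Q_A = 1428.62.
∂Q_A/∂P_B = 2.25P_A = 2.25(26.4) = 59.4000.
ε = (∂Q_A/∂P_B)(P_B/Q_A) = 59.4000 × (3.3/1428.62) ≈ 0.137.
ε > 0: substitutes.

0.137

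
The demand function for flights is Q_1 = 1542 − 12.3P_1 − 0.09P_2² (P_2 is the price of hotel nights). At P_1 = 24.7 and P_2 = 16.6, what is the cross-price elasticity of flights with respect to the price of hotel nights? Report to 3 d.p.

At P_1 = 24.7 and P_2 = 16.6: Q_1 = 1213.390.
∂Q_1/∂P_2 = -0.18P_2 = -0.18(16.6) = -2.9880.
ε = (∂Q_1/∂P_2)(P_2/Q_1) = -2.9880 × (16.6/1213.390) ≈ -0.041.

-0.041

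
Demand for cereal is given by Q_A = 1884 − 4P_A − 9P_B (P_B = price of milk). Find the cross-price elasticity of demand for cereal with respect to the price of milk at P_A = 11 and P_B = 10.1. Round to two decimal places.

At P_A = 11 and P_B = 10.1: Q_A = 1749.1.
∂Q_A/∂P_B = -9.
ε = (∂Q_A/∂P_B)(P_B/Q_A) = -9 × (10.1/1749.1) ≈ -0.05.
Since ε < 0, cereal and milk are complements.

-0.05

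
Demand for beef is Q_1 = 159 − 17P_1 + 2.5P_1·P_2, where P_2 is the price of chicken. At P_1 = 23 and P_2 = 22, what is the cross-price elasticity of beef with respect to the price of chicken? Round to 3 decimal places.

At P_1 = 23 and P_2 = 22: Q_1 = 1033.
∂Q_1/∂P_2 = 2.5P_1 = 2.5(23) = 57.5000.
ε = (∂Q_1/∂P_2)(P_2/Q_1) = 57.5000 × (22/1033) ≈ 1.225.

1.225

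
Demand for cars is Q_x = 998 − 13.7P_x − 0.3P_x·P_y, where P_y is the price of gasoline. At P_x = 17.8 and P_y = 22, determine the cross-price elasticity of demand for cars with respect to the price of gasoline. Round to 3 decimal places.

At P_x = 17.8 and P_y = 22: Q_x = 636.66.
∂Q_x/∂P_y = -0.3P_x = -0.3(17.8) = -5.3400.
ε = (∂Q_x/∂P_y)(P_y/Q_x) = -5.3400 × (22/636.66) ≈ -0.185.

-0.185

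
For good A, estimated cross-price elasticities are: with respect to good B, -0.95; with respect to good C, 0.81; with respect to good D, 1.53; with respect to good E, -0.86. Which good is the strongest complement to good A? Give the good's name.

good B

Complements have ε < 0. The most negative value is -0.95 (good B).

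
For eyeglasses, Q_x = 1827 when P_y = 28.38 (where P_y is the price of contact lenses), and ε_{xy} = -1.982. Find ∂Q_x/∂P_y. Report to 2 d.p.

ε = (∂Q_x/∂P_y)·(P_y/Q_x) ⇒ ∂Q_x/∂P_y = ε·Q_x/P_y = -1.982 × 1827/28.38 ≈ -127.59.

-127.59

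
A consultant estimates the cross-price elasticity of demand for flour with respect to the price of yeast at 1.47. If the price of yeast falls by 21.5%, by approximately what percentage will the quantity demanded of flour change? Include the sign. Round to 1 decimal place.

-31.6%

%ΔQ ≈ ε × %ΔP of yeast = 1.47 × (-21.5%) = -31.6%.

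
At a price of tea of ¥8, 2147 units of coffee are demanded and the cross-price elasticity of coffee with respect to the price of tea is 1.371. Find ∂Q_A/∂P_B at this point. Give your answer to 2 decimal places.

367.94

ε = (∂Q_A/∂P_B)·(P_B/Q_A) ⇒ ∂Q_A/∂P_B = ε·Q_A/P_B = 1.371 × 2147/8 ≈ 367.94.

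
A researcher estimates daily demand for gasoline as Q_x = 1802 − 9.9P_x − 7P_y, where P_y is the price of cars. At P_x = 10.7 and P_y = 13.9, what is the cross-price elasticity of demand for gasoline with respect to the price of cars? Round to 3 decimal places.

-0.061

At P_x = 10.7 and P_y = 13.9: Q_x = 1598.77.
∂Q_x/∂P_y = -7.
ε = (∂Q_x/∂P_y)(P_y/Q_x) = -7 × (13.9/1598.77) ≈ -0.061.
Since ε < 0, gasoline and cars are complements.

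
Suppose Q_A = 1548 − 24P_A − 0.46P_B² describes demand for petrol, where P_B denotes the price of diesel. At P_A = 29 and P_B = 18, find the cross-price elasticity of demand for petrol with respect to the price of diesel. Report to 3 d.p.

-0.424

At P_A = 29 and P_B = 18: Q_A = 702.96.
∂Q_A/∂P_B = -0.92P_B = -0.92(18) = -16.5600.
ε = (∂Q_A/∂P_B)(P_B/Q_A) = -16.5600 × (18/702.96) ≈ -0.424.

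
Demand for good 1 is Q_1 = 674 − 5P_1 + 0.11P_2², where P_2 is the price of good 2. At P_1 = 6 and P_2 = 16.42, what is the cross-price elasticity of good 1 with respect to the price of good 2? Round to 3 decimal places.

0.088

At P_1 = 6 and P_2 = 16.42: Q_1 = 673.658.
∂Q_1/∂P_2 = 0.22P_2 = 0.22(16.42) = 3.6124.
ε = (∂Q_1/∂P_2)(P_2/Q_1) = 3.6124 × (16.42/673.658) ≈ 0.088.
ε > 0: substitutes.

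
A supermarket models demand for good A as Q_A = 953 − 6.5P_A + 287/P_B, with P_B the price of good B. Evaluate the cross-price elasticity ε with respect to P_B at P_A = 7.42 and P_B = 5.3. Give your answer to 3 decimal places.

-0.056

At P_A = 7.42 and P_B = 5.3: Q_A = 958.921.
∂Q_A/∂P_B = −287/P_B² = -10.2172.
ε = (∂Q_A/∂P_B)(P_B/Q_A) = -10.2172 × (5.3/958.921) ≈ -0.056.
ε < 0: complements.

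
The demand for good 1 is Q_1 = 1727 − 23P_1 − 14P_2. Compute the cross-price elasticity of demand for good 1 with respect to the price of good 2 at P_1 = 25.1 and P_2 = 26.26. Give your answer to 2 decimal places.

-0.47

At P_1 = 25.1 and P_2 = 26.26: Q_1 = 782.06.
∂Q_1/∂P_2 = -14.
ε = (∂Q_1/∂P_2)(P_2/Q_1) = -14 × (26.26/782.06) ≈ -0.47.
Since ε < 0, good 1 and good 2 are complements.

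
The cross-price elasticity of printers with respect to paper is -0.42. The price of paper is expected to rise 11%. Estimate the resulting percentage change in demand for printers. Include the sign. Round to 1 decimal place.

-4.6%

%ΔQ ≈ ε × %ΔP of paper = -0.42 × (11%) = -4.6%.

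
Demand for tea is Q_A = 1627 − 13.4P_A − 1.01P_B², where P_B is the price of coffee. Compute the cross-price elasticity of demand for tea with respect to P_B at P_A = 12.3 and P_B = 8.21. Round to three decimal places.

At P_A = 12.3 and P_B = 8.21: Q_A = 1394.102.
∂Q_A/∂P_B = -2.02P_B = -2.02(8.21) = -16.5842.
ε = (∂Q_A/∂P_B)(P_B/Q_A) = -16.5842 × (8.21/1394.102) ≈ -0.098.
ε < 0: complements.

-0.098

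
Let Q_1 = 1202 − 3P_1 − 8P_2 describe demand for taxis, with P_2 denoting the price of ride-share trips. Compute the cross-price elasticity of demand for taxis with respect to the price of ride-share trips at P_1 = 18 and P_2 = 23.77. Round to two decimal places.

At P_1 = 18 and P_2 = 23.77: Q_1 = 957.84.
∂Q_1/∂P_2 = -8.
ε = (∂Q_1/∂P_2)(P_2/Q_1) = -8 × (23.77/957.84) ≈ -0.20.
Since ε < 0, taxis and ride-share trips are complements.

-0.20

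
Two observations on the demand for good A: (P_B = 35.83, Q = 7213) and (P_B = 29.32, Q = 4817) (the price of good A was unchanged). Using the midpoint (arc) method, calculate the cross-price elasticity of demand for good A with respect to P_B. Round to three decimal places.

ΔQ_A = 4817 − 7213 = -2396; ΔP_B = 29.32 − 35.83 = -6.51.
Midpoints: Q̄_A = 6015.0, P̄_B = 32.58.
ε = (ΔQ_A/Q̄_A)/(ΔP_B/P̄_B) = (-2396/6015.0)/(-6.51/32.58) ≈ 1.993.
ε > 0: good A and good B are substitutes.

1.993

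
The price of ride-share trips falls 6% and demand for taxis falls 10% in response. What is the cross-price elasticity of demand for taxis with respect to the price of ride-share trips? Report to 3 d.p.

ε = (%ΔQ of taxis) / (%ΔP of ride-share trips) = (-10%) / (-6%) ≈ 1.667.
Positive cross-price elasticity: substitutes.

1.667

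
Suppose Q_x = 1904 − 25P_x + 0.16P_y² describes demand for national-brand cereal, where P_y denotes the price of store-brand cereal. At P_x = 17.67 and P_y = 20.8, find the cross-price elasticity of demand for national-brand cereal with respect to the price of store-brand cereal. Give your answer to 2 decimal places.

0.09

At P_x = 17.67 and P_y = 20.8: Q_x = 1531.472.
∂Q_x/∂P_y = 0.32P_y = 0.32(20.8) = 6.6560.
ε = (∂Q_x/∂P_y)(P_y/Q_x) = 6.6560 × (20.8/1531.472) ≈ 0.09.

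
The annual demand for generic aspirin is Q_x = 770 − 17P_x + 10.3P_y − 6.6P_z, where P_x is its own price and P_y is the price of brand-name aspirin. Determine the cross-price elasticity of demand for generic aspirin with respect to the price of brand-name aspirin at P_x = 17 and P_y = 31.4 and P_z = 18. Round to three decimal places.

At P_x = 17 and P_y = 31.4 and P_z = 18: Q_x = 685.62.
∂Q_x/∂P_y = 10.3.
ε = (∂Q_x/∂P_y)(P_y/Q_x) = 10.3 × (31.4/685.62) ≈ 0.472.
Since ε > 0, generic aspirin and brand-name aspirin are substitutes.

0.472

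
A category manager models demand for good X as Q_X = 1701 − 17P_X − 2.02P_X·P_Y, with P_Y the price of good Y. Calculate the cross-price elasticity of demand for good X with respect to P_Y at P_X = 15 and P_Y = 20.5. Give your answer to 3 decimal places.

-0.753

At P_X = 15 and P_Y = 20.5: Q_X = 824.85.
∂Q_X/∂P_Y = -2.02P_X = -2.02(15) = -30.3000.
ε = (∂Q_X/∂P_Y)(P_Y/Q_X) = -30.3000 × (20.5/824.85) ≈ -0.753.
ε < 0: complements.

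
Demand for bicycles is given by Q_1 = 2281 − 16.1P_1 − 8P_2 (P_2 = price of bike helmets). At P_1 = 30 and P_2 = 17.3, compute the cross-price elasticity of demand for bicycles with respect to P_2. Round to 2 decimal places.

At P_1 = 30 and P_2 = 17.3: Q_1 = 1659.6.
∂Q_1/∂P_2 = -8.
ε = (∂Q_1/∂P_2)(P_2/Q_1) = -8 × (17.3/1659.6) ≈ -0.08.

-0.08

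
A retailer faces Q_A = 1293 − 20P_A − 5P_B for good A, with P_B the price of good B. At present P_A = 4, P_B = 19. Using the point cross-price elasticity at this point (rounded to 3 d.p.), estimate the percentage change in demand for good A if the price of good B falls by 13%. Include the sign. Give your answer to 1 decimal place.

1.1%

At P_A = 4, P_B = 19: Q_A = 1118.
∂Q_A/∂P_B = -5.
ε = (∂Q_A/∂P_B)(P_B/Q_A) = -5.0000 × 19/1118 ≈ -0.085.
%ΔQ_A ≈ ε × %ΔP_B = -0.085 × (-13%) = 1.1%.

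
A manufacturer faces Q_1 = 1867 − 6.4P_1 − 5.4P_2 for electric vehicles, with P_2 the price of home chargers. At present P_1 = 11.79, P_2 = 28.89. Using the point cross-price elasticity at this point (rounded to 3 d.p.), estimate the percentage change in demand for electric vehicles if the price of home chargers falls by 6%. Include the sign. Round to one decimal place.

0.6%

At P_1 = 11.79, P_2 = 28.89: Q_1 = 1635.538.
∂Q_1/∂P_2 = -5.4.
ε = (∂Q_1/∂P_2)(P_2/Q_1) = -5.4000 × 28.89/1635.538 ≈ -0.095.
%ΔQ_1 ≈ ε × %ΔP_2 = -0.095 × (-6%) = 0.6%.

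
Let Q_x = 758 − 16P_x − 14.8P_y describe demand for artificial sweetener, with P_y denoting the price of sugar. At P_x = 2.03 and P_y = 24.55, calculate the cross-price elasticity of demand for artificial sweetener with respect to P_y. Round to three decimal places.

At P_x = 2.03 and P_y = 24.55: Q_x = 362.18.
∂Q_x/∂P_y = -14.8.
ε = (∂Q_x/∂P_y)(P_y/Q_x) = -14.8 × (24.55/362.18) ≈ -1.003.

-1.003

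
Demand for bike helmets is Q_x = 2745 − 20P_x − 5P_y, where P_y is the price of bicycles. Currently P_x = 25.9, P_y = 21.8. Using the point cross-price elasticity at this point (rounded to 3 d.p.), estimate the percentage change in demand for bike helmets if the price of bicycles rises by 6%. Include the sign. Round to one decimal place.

At P_x = 25.9, P_y = 21.8: Q_x = 2118.
∂Q_x/∂P_y = -5.
ε = (∂Q_x/∂P_y)(P_y/Q_x) = -5.0000 × 21.8/2118 ≈ -0.051.
%ΔQ_x ≈ ε × %ΔP_y = -0.051 × (6%) = -0.3%.

-0.3%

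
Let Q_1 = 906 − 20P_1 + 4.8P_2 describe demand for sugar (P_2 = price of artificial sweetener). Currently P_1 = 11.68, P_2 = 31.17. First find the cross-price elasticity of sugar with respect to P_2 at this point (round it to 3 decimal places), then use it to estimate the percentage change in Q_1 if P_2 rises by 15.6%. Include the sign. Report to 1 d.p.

2.8%

At P_1 = 11.68, P_2 = 31.17: Q_1 = 822.016.
∂Q_1/∂P_2 = 4.8.
ε = (∂Q_1/∂P_2)(P_2/Q_1) = 4.8000 × 31.17/822.016 ≈ 0.182.
%ΔQ_1 ≈ ε × %ΔP_2 = 0.182 × (15.6%) = 2.8%.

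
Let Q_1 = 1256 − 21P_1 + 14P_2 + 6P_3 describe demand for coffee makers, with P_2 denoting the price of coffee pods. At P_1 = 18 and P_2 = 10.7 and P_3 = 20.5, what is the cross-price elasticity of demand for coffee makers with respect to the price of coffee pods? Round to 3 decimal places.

0.130

At P_1 = 18 and P_2 = 10.7 and P_3 = 20.5: Q_1 = 1150.8.
∂Q_1/∂P_2 = 14.
ε = (∂Q_1/∂P_2)(P_2/Q_1) = 14 × (10.7/1150.8) ≈ 0.130.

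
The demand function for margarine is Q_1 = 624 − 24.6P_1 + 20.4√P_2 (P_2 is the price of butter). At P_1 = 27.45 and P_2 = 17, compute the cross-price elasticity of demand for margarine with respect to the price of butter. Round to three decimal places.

At P_1 = 27.45 and P_2 = 17: Q_1 = 32.841.
∂Q_1/∂P_2 = 20.4/(2√P_2) = 20.4/(2√17) = 2.4739.
ε = (∂Q_1/∂P_2)(P_2/Q_1) = 2.4739 × (17/32.841) ≈ 1.281.

1.281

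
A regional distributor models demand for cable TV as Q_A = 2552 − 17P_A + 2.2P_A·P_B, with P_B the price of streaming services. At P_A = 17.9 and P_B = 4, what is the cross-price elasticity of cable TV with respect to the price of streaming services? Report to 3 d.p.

0.065

At P_A = 17.9 and P_B = 4: Q_A = 2405.22.
∂Q_A/∂P_B = 2.2P_A = 2.2(17.9) = 39.3800.
ε = (∂Q_A/∂P_B)(P_B/Q_A) = 39.3800 × (4/2405.22) ≈ 0.065.
ε > 0: substitutes.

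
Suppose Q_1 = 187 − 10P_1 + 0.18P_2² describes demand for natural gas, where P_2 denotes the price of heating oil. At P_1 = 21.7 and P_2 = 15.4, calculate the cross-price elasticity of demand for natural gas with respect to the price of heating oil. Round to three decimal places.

6.729

At P_1 = 21.7 and P_2 = 15.4: Q_1 = 12.689.
∂Q_1/∂P_2 = 0.36P_2 = 0.36(15.4) = 5.5440.
ε = (∂Q_1/∂P_2)(P_2/Q_1) = 5.5440 × (15.4/12.689) ≈ 6.729.
ε > 0: substitutes.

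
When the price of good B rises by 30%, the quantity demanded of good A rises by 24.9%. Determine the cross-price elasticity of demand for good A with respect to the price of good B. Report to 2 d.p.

0.83

ε = (%ΔQ of good A) / (%ΔP of good B) = (24.9%) / (30%) ≈ 0.83.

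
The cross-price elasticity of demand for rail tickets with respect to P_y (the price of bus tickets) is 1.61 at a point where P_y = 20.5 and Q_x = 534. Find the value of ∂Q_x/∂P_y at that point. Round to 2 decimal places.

ε = (∂Q_x/∂P_y)·(P_y/Q_x) ⇒ ∂Q_x/∂P_y = ε·Q_x/P_y = 1.61 × 534/20.5 ≈ 41.94.

41.94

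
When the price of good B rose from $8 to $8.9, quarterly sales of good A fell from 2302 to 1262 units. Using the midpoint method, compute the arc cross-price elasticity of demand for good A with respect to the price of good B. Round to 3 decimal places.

ΔQ_A = 1262 − 2302 = -1040; ΔP_B = 8.9 − 8 = 0.9.
Midpoints: Q̄_A = 1782.0, P̄_B = 8.45.
ε = (ΔQ_A/Q̄_A)/(ΔP_B/P̄_B) = (-1040/1782.0)/(0.9/8.45) ≈ -5.479.
ε < 0: good A and good B are complements.

-5.479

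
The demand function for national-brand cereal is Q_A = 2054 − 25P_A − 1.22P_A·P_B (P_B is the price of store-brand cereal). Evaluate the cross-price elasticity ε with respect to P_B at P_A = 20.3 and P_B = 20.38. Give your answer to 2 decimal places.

At P_A = 20.3 and P_B = 20.38: Q_A = 1041.769.
∂Q_A/∂P_B = -1.22P_A = -1.22(20.3) = -24.7660.
ε = (∂Q_A/∂P_B)(P_B/Q_A) = -24.7660 × (20.38/1041.769) ≈ -0.48.
ε < 0: complements.

-0.48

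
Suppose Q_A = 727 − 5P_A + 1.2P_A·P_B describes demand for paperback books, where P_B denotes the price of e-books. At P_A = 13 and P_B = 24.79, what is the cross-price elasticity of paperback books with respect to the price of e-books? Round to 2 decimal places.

0.37

At P_A = 13 and P_B = 24.79: Q_A = 1048.724.
∂Q_A/∂P_B = 1.2P_A = 1.2(13) = 15.6000.
ε = (∂Q_A/∂P_B)(P_B/Q_A) = 15.6000 × (24.79/1048.724) ≈ 0.37.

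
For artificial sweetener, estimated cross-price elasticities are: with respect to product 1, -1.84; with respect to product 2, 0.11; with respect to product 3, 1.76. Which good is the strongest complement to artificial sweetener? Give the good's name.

Complements have ε < 0. The most negative value is -1.84 (product 1).

product 1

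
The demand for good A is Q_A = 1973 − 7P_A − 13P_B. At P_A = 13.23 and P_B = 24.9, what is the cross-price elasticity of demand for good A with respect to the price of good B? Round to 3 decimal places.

-0.208

At P_A = 13.23 and P_B = 24.9: Q_A = 1556.69.
∂Q_A/∂P_B = -13.
ε = (∂Q_A/∂P_B)(P_B/Q_A) = -13 × (24.9/1556.69) ≈ -0.208.
Since ε < 0, good A and good B are complements.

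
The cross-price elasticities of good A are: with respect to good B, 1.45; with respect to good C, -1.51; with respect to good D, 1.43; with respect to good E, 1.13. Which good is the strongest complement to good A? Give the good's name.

Complements have ε < 0. The most negative value is -1.51 (good C).

good C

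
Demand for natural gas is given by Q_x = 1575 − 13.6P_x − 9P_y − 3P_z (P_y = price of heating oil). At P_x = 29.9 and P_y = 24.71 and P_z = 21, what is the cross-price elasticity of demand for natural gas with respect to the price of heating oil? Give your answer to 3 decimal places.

-0.252

At P_x = 29.9 and P_y = 24.71 and P_z = 21: Q_x = 882.97.
∂Q_x/∂P_y = -9.
ε = (∂Q_x/∂P_y)(P_y/Q_x) = -9 × (24.71/882.97) ≈ -0.252.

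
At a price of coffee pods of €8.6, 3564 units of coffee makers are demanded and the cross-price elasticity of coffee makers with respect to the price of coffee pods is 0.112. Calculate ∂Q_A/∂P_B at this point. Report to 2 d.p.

46.41

ε = (∂Q_A/∂P_B)·(P_B/Q_A) ⇒ ∂Q_A/∂P_B = ε·Q_A/P_B = 0.112 × 3564/8.6 ≈ 46.41.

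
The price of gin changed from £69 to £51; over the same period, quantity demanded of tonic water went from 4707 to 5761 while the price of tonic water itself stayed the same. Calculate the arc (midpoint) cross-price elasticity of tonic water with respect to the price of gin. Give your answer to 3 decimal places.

-0.671

ΔQ_A = 5761 − 4707 = 1054; ΔP_B = 51 − 69 = -18.
Midpoints: Q̄_A = 5234.0, P̄_B = 60.00.
ε = (ΔQ_A/Q̄_A)/(ΔP_B/P̄_B) = (1054/5234.0)/(-18/60.00) ≈ -0.671.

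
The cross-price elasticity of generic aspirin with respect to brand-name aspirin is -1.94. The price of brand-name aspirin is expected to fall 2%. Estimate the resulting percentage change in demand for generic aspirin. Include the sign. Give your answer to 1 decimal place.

%ΔQ ≈ ε × %ΔP of brand-name aspirin = -1.94 × (-2%) = 3.9%.
Demand for generic aspirin rises by about 3.9%.

3.9%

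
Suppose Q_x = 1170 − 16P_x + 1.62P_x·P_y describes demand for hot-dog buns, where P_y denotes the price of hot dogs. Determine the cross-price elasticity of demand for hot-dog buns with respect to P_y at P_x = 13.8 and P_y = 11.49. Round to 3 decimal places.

0.213

At P_x = 13.8 and P_y = 11.49: Q_x = 1206.070.
∂Q_x/∂P_y = 1.62P_x = 1.62(13.8) = 22.3560.
ε = (∂Q_x/∂P_y)(P_y/Q_x) = 22.3560 × (11.49/1206.070) ≈ 0.213.
ε > 0: substitutes.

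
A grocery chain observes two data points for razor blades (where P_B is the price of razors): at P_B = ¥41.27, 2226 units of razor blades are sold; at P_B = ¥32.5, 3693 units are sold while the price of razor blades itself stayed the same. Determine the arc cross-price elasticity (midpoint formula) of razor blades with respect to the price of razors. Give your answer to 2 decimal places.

ΔQ_A = 3693 − 2226 = 1467; ΔP_B = 32.5 − 41.27 = -8.77.
Midpoints: Q̄_A = 2959.5, P̄_B = 36.89.
ε = (ΔQ_A/Q̄_A)/(ΔP_B/P̄_B) = (1467/2959.5)/(-8.77/36.89) ≈ -2.08.
ε < 0: razor blades and razors are complements.

-2.08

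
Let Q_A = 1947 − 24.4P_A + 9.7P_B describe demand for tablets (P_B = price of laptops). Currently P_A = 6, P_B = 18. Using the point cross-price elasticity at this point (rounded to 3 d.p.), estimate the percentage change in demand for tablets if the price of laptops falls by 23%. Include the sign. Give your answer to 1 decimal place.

At P_A = 6, P_B = 18: Q_A = 1975.2.
∂Q_A/∂P_B = 9.7.
ε = (∂Q_A/∂P_B)(P_B/Q_A) = 9.7000 × 18/1975.2 ≈ 0.088.
%ΔQ_A ≈ ε × %ΔP_B = 0.088 × (-23%) = -2.0%.

-2.0%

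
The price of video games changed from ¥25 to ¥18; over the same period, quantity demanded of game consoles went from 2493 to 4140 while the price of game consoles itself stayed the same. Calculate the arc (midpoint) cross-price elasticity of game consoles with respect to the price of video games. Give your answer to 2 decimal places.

ΔQ_A = 4140 − 2493 = 1647; ΔP_B = 18 − 25 = -7.
Midpoints: Q̄_A = 3316.5, P̄_B = 21.50.
ε = (ΔQ_A/Q̄_A)/(ΔP_B/P̄_B) = (1647/3316.5)/(-7/21.50) ≈ -1.53.

-1.53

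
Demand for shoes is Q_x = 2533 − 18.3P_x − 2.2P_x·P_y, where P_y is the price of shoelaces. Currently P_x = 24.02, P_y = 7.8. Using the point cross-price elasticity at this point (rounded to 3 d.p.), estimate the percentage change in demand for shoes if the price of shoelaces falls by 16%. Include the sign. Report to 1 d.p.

3.9%

At P_x = 24.02, P_y = 7.8: Q_x = 1681.251.
∂Q_x/∂P_y = -2.2P_x = -52.8440.
ε = (∂Q_x/∂P_y)(P_y/Q_x) = -52.8440 × 7.8/1681.251 ≈ -0.245.
%ΔQ_x ≈ ε × %ΔP_y = -0.245 × (-16%) = 3.9%.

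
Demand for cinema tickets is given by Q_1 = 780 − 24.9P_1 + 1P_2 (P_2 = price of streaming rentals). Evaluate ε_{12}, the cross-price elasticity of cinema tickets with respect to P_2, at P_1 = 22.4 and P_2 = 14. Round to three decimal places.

At P_1 = 22.4 and P_2 = 14: Q_1 = 236.24.
∂Q_1/∂P_2 = 1.
ε = (∂Q_1/∂P_2)(P_2/Q_1) = 1 × (14/236.24) ≈ 0.059.
Since ε > 0, cinema tickets and streaming rentals are substitutes.

0.059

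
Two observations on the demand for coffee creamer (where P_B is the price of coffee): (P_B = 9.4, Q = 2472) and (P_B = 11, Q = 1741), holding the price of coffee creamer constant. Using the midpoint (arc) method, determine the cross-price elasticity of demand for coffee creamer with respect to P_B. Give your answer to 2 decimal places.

ΔQ_A = 1741 − 2472 = -731; ΔP_B = 11 − 9.4 = 1.6.
Midpoints: Q̄_A = 2106.5, P̄_B = 10.20.
ε = (ΔQ_A/Q̄_A)/(ΔP_B/P̄_B) = (-731/2106.5)/(1.6/10.20) ≈ -2.21.

-2.21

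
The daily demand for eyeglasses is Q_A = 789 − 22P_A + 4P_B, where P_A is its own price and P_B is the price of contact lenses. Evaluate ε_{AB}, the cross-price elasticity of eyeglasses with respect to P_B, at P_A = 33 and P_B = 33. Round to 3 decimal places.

0.677

At P_A = 33 and P_B = 33: Q_A = 195.
∂Q_A/∂P_B = 4.
ε = (∂Q_A/∂P_B)(P_B/Q_A) = 4 × (33/195) ≈ 0.677.
Since ε > 0, eyeglasses and contact lenses are substitutes.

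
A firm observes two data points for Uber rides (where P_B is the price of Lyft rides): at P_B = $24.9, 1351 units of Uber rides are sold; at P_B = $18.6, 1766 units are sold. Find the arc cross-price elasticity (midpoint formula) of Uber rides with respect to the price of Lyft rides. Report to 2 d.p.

-0.92

ΔQ_A = 1766 − 1351 = 415; ΔP_B = 18.6 − 24.9 = -6.3.
Midpoints: Q̄_A = 1558.5, P̄_B = 21.75.
ε = (ΔQ_A/Q̄_A)/(ΔP_B/P̄_B) = (415/1558.5)/(-6.3/21.75) ≈ -0.92.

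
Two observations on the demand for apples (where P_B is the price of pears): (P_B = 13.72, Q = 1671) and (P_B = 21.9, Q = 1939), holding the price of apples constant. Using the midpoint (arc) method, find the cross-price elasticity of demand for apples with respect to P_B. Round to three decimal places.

ΔQ_A = 1939 − 1671 = 268; ΔP_B = 21.9 − 13.72 = 8.18.
Midpoints: Q̄_A = 1805.0, P̄_B = 17.81.
ε = (ΔQ_A/Q̄_A)/(ΔP_B/P̄_B) = (268/1805.0)/(8.18/17.81) ≈ 0.323.

0.323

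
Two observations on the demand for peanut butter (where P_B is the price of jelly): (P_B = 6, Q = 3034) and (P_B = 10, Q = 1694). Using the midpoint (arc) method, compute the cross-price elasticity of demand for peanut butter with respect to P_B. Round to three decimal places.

-1.134

ΔQ_A = 1694 − 3034 = -1340; ΔP_B = 10 − 6 = 4.
Midpoints: Q̄_A = 2364.0, P̄_B = 8.00.
ε = (ΔQ_A/Q̄_A)/(ΔP_B/P̄_B) = (-1340/2364.0)/(4/8.00) ≈ -1.134.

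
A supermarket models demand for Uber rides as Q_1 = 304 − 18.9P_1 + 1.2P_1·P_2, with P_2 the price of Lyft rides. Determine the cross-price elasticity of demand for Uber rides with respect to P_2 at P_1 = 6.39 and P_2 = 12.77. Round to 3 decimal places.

0.348

At P_1 = 6.39 and P_2 = 12.77: Q_1 = 281.149.
∂Q_1/∂P_2 = 1.2P_1 = 1.2(6.39) = 7.6680.
ε = (∂Q_1/∂P_2)(P_2/Q_1) = 7.6680 × (12.77/281.149) ≈ 0.348.
ε > 0: substitutes.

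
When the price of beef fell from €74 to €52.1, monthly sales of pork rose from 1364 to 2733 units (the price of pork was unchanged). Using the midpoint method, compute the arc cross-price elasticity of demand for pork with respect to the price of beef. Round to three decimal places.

ΔQ_A = 2733 − 1364 = 1369; ΔP_B = 52.1 − 74 = -21.9.
Midpoints: Q̄_A = 2048.5, P̄_B = 63.05.
ε = (ΔQ_A/Q̄_A)/(ΔP_B/P̄_B) = (1369/2048.5)/(-21.9/63.05) ≈ -1.924.

-1.924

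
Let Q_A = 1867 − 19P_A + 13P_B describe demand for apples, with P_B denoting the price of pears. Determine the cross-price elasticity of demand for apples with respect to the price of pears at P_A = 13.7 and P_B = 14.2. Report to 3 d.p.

0.103

At P_A = 13.7 and P_B = 14.2: Q_A = 1791.3.
∂Q_A/∂P_B = 13.
ε = (∂Q_A/∂P_B)(P_B/Q_A) = 13 × (14.2/1791.3) ≈ 0.103.
Since ε > 0, apples and pears are substitutes.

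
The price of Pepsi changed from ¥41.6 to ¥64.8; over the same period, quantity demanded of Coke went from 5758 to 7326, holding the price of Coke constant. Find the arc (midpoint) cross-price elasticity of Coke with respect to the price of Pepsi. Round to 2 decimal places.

ΔQ_A = 7326 − 5758 = 1568; ΔP_B = 64.8 − 41.6 = 23.2.
Midpoints: Q̄_A = 6542.0, P̄_B = 53.20.
ε = (ΔQ_A/Q̄_A)/(ΔP_B/P̄_B) = (1568/6542.0)/(23.2/53.20) ≈ 0.55.

0.55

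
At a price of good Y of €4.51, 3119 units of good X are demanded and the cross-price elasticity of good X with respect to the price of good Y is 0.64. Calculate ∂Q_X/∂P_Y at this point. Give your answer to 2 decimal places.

442.61

ε = (∂Q_X/∂P_Y)·(P_Y/Q_X) ⇒ ∂Q_X/∂P_Y = ε·Q_X/P_Y = 0.64 × 3119/4.51 ≈ 442.61.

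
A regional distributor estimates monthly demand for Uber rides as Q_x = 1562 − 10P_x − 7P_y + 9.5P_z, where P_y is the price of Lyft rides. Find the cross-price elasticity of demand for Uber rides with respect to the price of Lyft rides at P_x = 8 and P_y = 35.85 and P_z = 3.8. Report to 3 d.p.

At P_x = 8 and P_y = 35.85 and P_z = 3.8: Q_x = 1267.15.
∂Q_x/∂P_y = -7.
ε = (∂Q_x/∂P_y)(P_y/Q_x) = -7 × (35.85/1267.15) ≈ -0.198.

-0.198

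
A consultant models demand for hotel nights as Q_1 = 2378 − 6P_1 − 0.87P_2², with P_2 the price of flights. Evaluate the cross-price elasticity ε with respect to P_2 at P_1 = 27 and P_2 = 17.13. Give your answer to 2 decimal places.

At P_1 = 27 and P_2 = 17.13: Q_1 = 1960.710.
∂Q_1/∂P_2 = -1.74P_2 = -1.74(17.13) = -29.8062.
ε = (∂Q_1/∂P_2)(P_2/Q_1) = -29.8062 × (17.13/1960.710) ≈ -0.26.
ε < 0: complements.

-0.26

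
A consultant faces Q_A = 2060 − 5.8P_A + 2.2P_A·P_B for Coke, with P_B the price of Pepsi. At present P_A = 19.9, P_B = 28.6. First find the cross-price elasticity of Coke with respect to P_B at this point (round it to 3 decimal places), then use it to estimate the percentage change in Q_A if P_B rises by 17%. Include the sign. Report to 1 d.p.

6.7%

At P_A = 19.9, P_B = 28.6: Q_A = 3196.688.
∂Q_A/∂P_B = 2.2P_A = 43.7800.
ε = (∂Q_A/∂P_B)(P_B/Q_A) = 43.7800 × 28.6/3196.688 ≈ 0.392.
%ΔQ_A ≈ ε × %ΔP_B = 0.392 × (17%) = 6.7%.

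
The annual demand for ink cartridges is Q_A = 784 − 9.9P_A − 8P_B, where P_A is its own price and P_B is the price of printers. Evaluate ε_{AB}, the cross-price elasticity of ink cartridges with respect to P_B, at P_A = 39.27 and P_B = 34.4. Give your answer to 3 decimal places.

At P_A = 39.27 and P_B = 34.4: Q_A = 120.027.
∂Q_A/∂P_B = -8.
ε = (∂Q_A/∂P_B)(P_B/Q_A) = -8 × (34.4/120.027) ≈ -2.293.
Since ε < 0, ink cartridges and printers are complements.

-2.293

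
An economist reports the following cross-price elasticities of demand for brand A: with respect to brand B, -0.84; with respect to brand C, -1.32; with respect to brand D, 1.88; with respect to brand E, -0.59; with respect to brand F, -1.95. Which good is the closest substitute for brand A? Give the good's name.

Substitutes have ε > 0. Among the positive values, 1.88 (brand D) is largest.

brand D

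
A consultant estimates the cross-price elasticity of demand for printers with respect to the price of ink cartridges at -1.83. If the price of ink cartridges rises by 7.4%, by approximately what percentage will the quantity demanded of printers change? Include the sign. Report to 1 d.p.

%ΔQ ≈ ε × %ΔP of ink cartridges = -1.83 × (7.4%) = -13.5%.

-13.5%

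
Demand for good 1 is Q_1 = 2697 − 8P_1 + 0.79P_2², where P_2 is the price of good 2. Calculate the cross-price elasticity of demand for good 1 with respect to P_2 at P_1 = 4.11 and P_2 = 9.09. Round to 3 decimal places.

0.048

At P_1 = 4.11 and P_2 = 9.09: Q_1 = 2729.396.
∂Q_1/∂P_2 = 1.58P_2 = 1.58(9.09) = 14.3622.
ε = (∂Q_1/∂P_2)(P_2/Q_1) = 14.3622 × (9.09/2729.396) ≈ 0.048.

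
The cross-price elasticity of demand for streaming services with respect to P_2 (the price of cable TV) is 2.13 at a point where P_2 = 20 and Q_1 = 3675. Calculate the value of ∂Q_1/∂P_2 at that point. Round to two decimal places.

391.39

ε = (∂Q_1/∂P_2)·(P_2/Q_1) ⇒ ∂Q_1/∂P_2 = ε·Q_1/P_2 = 2.13 × 3675/20 ≈ 391.39.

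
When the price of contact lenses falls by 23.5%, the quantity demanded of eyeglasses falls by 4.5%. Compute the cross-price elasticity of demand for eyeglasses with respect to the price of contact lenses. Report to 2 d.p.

ε = (%ΔQ of eyeglasses) / (%ΔP of contact lenses) = (-4.5%) / (-23.5%) ≈ 0.19.

0.19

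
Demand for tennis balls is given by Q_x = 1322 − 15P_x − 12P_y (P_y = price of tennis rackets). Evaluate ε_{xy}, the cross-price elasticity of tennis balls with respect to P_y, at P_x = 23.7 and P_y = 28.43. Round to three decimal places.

At P_x = 23.7 and P_y = 28.43: Q_x = 625.34.
∂Q_x/∂P_y = -12.
ε = (∂Q_x/∂P_y)(P_y/Q_x) = -12 × (28.43/625.34) ≈ -0.546.

-0.546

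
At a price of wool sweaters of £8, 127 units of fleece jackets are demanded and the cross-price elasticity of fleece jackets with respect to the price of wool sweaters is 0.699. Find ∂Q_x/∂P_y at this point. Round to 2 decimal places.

11.10

ε = (∂Q_x/∂P_y)·(P_y/Q_x) ⇒ ∂Q_x/∂P_y = ε·Q_x/P_y = 0.699 × 127/8 ≈ 11.10.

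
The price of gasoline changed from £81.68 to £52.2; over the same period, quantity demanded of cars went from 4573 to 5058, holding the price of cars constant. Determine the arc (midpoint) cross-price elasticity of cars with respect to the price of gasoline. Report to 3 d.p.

-0.229

ΔQ_A = 5058 − 4573 = 485; ΔP_B = 52.2 − 81.68 = -29.48.
Midpoints: Q̄_A = 4815.5, P̄_B = 66.94.
ε = (ΔQ_A/Q̄_A)/(ΔP_B/P̄_B) = (485/4815.5)/(-29.48/66.94) ≈ -0.229.
ε < 0: cars and gasoline are complements.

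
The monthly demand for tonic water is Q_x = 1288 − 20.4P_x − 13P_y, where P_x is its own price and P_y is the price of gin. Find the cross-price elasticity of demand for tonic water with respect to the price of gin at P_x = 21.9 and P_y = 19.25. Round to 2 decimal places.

-0.42

At P_x = 21.9 and P_y = 19.25: Q_x = 590.99.
∂Q_x/∂P_y = -13.
ε = (∂Q_x/∂P_y)(P_y/Q_x) = -13 × (19.25/590.99) ≈ -0.42.
Since ε < 0, tonic water and gin are complements.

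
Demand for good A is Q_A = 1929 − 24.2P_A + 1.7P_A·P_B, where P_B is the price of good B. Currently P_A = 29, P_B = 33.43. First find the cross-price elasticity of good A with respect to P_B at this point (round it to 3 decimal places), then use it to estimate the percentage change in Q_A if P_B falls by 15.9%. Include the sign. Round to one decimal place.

-9.1%

At P_A = 29, P_B = 33.43: Q_A = 2875.299.
∂Q_A/∂P_B = 1.7P_A = 49.3000.
ε = (∂Q_A/∂P_B)(P_B/Q_A) = 49.3000 × 33.43/2875.299 ≈ 0.573.
%ΔQ_A ≈ ε × %ΔP_B = 0.573 × (-15.9%) = -9.1%.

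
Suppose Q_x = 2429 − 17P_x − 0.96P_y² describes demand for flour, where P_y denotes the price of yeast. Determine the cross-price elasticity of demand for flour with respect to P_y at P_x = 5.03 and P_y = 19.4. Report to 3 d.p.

At P_x = 5.03 and P_y = 19.4: Q_x = 1982.184.
∂Q_x/∂P_y = -1.92P_y = -1.92(19.4) = -37.2480.
ε = (∂Q_x/∂P_y)(P_y/Q_x) = -37.2480 × (19.4/1982.184) ≈ -0.365.
ε < 0: complements.

-0.365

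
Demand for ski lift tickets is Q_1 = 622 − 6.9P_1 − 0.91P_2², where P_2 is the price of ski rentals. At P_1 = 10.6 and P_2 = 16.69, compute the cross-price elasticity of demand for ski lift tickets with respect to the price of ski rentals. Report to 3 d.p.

-1.716

At P_1 = 10.6 and P_2 = 16.69: Q_1 = 295.374.
∂Q_1/∂P_2 = -1.82P_2 = -1.82(16.69) = -30.3758.
ε = (∂Q_1/∂P_2)(P_2/Q_1) = -30.3758 × (16.69/295.374) ≈ -1.716.
ε < 0: complements.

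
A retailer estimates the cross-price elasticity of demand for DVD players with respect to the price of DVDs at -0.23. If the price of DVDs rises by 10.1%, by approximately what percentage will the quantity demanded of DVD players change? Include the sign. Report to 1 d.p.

-2.3%

%ΔQ ≈ ε × %ΔP of DVDs = -0.23 × (10.1%) = -2.3%.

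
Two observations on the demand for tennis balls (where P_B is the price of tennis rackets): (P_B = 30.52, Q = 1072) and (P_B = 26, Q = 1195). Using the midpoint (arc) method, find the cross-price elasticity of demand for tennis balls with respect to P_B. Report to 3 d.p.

-0.678

ΔQ_A = 1195 − 1072 = 123; ΔP_B = 26 − 30.52 = -4.52.
Midpoints: Q̄_A = 1133.5, P̄_B = 28.26.
ε = (ΔQ_A/Q̄_A)/(ΔP_B/P̄_B) = (123/1133.5)/(-4.52/28.26) ≈ -0.678.
ε < 0: tennis balls and tennis rackets are complements.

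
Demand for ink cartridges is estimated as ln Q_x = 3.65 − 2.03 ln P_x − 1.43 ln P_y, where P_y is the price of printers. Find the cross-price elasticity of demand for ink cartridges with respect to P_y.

-1.43

In a log-linear (constant-elasticity) demand function, the coefficient on ln P_y is the cross-price elasticity.
ε = -1.43. Negative, so ink cartridges and printers are complements.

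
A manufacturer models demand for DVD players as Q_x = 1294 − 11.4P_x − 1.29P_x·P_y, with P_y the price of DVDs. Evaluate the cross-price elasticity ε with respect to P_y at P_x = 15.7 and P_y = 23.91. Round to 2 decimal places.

At P_x = 15.7 and P_y = 23.91: Q_x = 630.771.
∂Q_x/∂P_y = -1.29P_x = -1.29(15.7) = -20.2530.
ε = (∂Q_x/∂P_y)(P_y/Q_x) = -20.2530 × (23.91/630.771) ≈ -0.77.

-0.77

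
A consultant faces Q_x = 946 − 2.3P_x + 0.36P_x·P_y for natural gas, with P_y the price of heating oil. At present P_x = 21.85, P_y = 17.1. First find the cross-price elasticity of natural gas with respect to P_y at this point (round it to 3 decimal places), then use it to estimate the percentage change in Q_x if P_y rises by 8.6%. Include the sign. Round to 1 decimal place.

At P_x = 21.85, P_y = 17.1: Q_x = 1030.254.
∂Q_x/∂P_y = 0.36P_x = 7.8660.
ε = (∂Q_x/∂P_y)(P_y/Q_x) = 7.8660 × 17.1/1030.254 ≈ 0.131.
%ΔQ_x ≈ ε × %ΔP_y = 0.131 × (8.6%) = 1.1%.

1.1%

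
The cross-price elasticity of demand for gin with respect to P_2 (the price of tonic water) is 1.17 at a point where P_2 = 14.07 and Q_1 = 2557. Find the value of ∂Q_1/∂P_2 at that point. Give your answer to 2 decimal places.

212.63

ε = (∂Q_1/∂P_2)·(P_2/Q_1) ⇒ ∂Q_1/∂P_2 = ε·Q_1/P_2 = 1.17 × 2557/14.07 ≈ 212.63.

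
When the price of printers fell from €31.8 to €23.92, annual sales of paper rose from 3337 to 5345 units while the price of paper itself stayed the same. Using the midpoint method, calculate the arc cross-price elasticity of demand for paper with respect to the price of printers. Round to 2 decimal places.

ΔQ_A = 5345 − 3337 = 2008; ΔP_B = 23.92 − 31.8 = -7.88.
Midpoints: Q̄_A = 4341.0, P̄_B = 27.86.
ε = (ΔQ_A/Q̄_A)/(ΔP_B/P̄_B) = (2008/4341.0)/(-7.88/27.86) ≈ -1.64.

-1.64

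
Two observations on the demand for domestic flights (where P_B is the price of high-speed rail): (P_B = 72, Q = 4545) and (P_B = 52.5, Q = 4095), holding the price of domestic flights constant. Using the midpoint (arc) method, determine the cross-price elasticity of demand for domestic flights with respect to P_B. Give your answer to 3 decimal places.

ΔQ_A = 4095 − 4545 = -450; ΔP_B = 52.5 − 72 = -19.5.
Midpoints: Q̄_A = 4320.0, P̄_B = 62.25.
ε = (ΔQ_A/Q̄_A)/(ΔP_B/P̄_B) = (-450/4320.0)/(-19.5/62.25) ≈ 0.333.
ε > 0: domestic flights and high-speed rail are substitutes.

0.333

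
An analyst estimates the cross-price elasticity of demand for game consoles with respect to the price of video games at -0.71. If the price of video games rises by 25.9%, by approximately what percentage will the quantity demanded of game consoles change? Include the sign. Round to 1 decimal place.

-18.4%

%ΔQ ≈ ε × %ΔP of video games = -0.71 × (25.9%) = -18.4%.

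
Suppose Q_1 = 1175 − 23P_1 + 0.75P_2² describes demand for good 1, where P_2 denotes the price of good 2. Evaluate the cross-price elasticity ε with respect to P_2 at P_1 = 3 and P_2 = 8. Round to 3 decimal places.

At P_1 = 3 and P_2 = 8: Q_1 = 1154.
∂Q_1/∂P_2 = 1.5P_2 = 1.5(8) = 12.0000.
ε = (∂Q_1/∂P_2)(P_2/Q_1) = 12.0000 × (8/1154) ≈ 0.083.

0.083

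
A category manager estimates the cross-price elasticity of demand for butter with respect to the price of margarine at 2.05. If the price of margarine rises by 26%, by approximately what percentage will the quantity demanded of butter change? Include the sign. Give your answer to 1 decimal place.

%ΔQ ≈ ε × %ΔP of margarine = 2.05 × (26%) = 53.3%.

53.3%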